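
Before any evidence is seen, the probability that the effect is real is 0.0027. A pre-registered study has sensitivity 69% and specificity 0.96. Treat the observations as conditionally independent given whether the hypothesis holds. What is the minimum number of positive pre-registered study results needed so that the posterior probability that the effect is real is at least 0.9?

Prior odds: 0.0027 ÷ 0.9973 = 27/9973.
False-positive rate = 1 − 0.96 = 0.04; likelihood ratio of a positive = 0.69/0.04 = 17.25.
Target posterior odds = 0.9/0.1 = 9.
Require 17.25ⁿ ≥ 9 ÷ (27/9973) = 9973/3.
17.25² = 297.5625 falls short of 9973/3 but 17.25³ = 5132.953125 reaches it, so n = 3.

3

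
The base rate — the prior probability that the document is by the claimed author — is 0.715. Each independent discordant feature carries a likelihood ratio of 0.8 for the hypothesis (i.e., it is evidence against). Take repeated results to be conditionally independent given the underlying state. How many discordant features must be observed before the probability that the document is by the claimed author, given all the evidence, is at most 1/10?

14

Prior odds = 0.715/0.285 = 143/57.
Likelihood ratio per discordant feature = 0.8.
Target posterior odds = 0.1/0.9 = 1/9.
Require 0.8ⁿ ≤ 1/9 ÷ (143/57) = 19/429.
0.8¹³ ≈0.0549756 is still above 19/429 but 0.8¹⁴ ≈0.0439805 is at or below it, so n = 14.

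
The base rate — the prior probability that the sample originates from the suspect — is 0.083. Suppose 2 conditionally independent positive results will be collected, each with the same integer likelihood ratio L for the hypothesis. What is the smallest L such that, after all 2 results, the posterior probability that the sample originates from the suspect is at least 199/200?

47

Prior odds = 0.083/0.917 = 83/917.
Target odds = 0.995/0.005 = 199.
Need L² ≥ 199 ÷ (83/917) = 182483/83.
46² = 2116 < 182483/83 ≤ 2209 = 47², so L = 47.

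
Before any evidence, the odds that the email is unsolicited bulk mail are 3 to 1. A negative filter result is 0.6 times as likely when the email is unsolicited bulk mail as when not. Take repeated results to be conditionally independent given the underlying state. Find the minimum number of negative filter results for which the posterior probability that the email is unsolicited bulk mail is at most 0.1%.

Prior odds = 3.
Likelihood ratio per negative filter result = 0.6.
Target posterior odds = 0.001/0.999 = 1/999.
Require 0.6ⁿ ≤ 1/999 ÷ 3 = 1/2997.
0.6¹⁵ ≈0.000470185 is still above 1/2997 but 0.6¹⁶ ≈0.000282111 is at or below it, so n = 16.

16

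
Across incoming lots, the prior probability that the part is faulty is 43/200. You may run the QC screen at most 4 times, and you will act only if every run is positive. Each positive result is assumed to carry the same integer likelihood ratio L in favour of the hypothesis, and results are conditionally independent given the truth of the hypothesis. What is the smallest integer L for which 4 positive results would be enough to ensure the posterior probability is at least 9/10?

3

Prior odds = 0.215/0.785 = 43/157.
Target odds = 0.9/0.1 = 9.
Need L⁴ ≥ 9 ÷ (43/157) = 1413/43.
2⁴ = 16 < 1413/43 ≤ 81 = 3⁴, so L = 3.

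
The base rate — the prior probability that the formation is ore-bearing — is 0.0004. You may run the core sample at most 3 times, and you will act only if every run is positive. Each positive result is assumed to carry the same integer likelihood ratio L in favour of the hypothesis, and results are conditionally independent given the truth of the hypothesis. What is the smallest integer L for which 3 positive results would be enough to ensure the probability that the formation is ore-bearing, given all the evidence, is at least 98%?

Prior odds = 0.0004/0.9996 = 1/2499.
Target odds = 0.98/0.02 = 49.
Need L³ ≥ 49 ÷ (1/2499) = 122451.
49³ = 117649 < 122451 ≤ 125000 = 50³, so L = 50.

50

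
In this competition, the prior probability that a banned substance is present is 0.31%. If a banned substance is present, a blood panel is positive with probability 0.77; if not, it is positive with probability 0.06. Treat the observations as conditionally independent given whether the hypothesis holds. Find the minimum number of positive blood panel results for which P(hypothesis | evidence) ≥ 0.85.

Prior odds: 0.0031 ÷ 0.9969 = 31/9969.
Likelihood ratio of a positive = 0.77/0.06 = 77/6.
Target odds: 0.85 ÷ 0.15 = 17/3.
Need (31/9969) × (77/6)ⁿ ≥ 17/3, i.e. (77/6)ⁿ ≥ 56491/31.
(77/6)² = 5929/36 falls short of 56491/31 but (77/6)³ = 456533/216 reaches it, so n = 3.

3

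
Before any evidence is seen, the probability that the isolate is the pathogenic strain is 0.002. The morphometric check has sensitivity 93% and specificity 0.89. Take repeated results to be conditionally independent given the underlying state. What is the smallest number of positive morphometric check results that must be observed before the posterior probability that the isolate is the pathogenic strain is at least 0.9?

4

Prior odds: 0.002 ÷ 0.998 = 1/499.
False-positive rate = 1 − 0.89 = 0.11; likelihood ratio of a positive = 0.93/0.11 = 93/11.
Target odds: 0.9 ÷ 0.1 = 9.
Need (1/499) × (93/11)ⁿ ≥ 9, i.e. (93/11)ⁿ ≥ 4491.
(93/11)³ = 804357/1331 falls short of 4491 but (93/11)⁴ = 74805201/14641 reaches it, so n = 4.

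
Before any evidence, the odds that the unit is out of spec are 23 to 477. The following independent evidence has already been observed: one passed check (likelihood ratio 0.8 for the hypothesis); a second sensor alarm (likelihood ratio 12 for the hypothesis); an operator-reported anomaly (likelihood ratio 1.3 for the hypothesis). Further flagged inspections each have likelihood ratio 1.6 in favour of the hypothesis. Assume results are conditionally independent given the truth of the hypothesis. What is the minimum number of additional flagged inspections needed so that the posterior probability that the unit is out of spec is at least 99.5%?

Prior odds = 23/477.
Combined Bayes factor of the evidence already in hand = 0.8 × 12 × 1.3 = 12.48.
Odds after that evidence = (23/477) × 12.48 = 2392/3975.
Target odds = 0.995/0.005 = 199.
Need 1.6ⁿ ≥ 199 ÷ (2392/3975) = 791025/2392.
1.6¹² ≈281.475 falls short of 791025/2392 but 1.6¹³ ≈450.36 reaches it, so n = 13.

13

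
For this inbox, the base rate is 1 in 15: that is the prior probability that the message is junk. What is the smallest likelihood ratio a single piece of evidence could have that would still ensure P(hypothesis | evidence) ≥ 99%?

Prior odds = (1/15)/(14/15) = 1/14.
Target odds = 0.99/0.01 = 99.
Required Bayes factor = 99 ÷ (1/14) = 1386.

1386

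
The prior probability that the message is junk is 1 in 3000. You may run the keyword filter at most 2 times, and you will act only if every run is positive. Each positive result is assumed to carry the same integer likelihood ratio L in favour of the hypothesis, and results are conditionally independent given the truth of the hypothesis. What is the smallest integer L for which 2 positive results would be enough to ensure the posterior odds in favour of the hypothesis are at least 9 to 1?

165

Prior odds = (1/3000)/(2999/3000) = 1/2999.
Target odds = 9.
Need L² ≥ 9 ÷ (1/2999) = 26991.
164² = 26896 < 26991 ≤ 27225 = 165², so L = 165.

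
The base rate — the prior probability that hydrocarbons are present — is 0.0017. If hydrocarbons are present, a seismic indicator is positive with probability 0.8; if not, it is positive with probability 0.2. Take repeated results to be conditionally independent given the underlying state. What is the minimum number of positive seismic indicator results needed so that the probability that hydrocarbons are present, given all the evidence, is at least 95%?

Prior odds: 0.0017 ÷ 0.9983 = 17/9983.
Likelihood ratio of a positive = 0.8/0.2 = 4.
Target posterior odds = 0.95/0.05 = 19.
Require 4ⁿ ≥ 19 ÷ (17/9983) = 189677/17.
4⁶ = 4096 falls short of 189677/17 but 4⁷ = 16384 reaches it, so n = 7.

7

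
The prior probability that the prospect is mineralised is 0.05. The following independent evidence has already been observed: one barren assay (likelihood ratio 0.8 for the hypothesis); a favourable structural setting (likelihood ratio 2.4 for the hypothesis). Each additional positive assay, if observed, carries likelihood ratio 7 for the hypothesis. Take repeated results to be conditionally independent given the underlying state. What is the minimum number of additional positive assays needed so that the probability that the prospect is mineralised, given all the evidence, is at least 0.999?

Prior odds = 0.05/0.95 = 1/19.
Combined Bayes factor of the evidence already in hand = 0.8 × 2.4 = 1.92.
Odds after that evidence = (1/19) × 1.92 = 48/475.
Target odds = 0.999/0.001 = 999.
Need 7ⁿ ≥ 999 ÷ (48/475) = 9885.9375.
7⁴ = 2401 falls short of 9885.9375 but 7⁵ = 16807 reaches it, so n = 5.

5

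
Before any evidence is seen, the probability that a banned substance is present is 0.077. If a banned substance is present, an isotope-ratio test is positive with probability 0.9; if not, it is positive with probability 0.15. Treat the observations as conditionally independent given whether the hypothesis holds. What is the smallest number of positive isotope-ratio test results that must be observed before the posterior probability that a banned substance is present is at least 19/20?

Prior odds: 0.077 ÷ 0.923 = 77/923.
Likelihood ratio of a positive = 0.9/0.15 = 6.
Target odds: 0.95 ÷ 0.05 = 19.
Require 6ⁿ ≥ 19 ÷ (77/923) = 17537/77.
6³ = 216 falls short of 17537/77 but 6⁴ = 1296 reaches it, so n = 4.

4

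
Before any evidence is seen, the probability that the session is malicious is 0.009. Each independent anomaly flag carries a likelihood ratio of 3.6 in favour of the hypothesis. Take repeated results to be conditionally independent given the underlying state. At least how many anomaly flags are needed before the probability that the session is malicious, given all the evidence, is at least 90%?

Prior odds: 0.009 ÷ 0.991 = 9/991.
Likelihood ratio per anomaly flag = 3.6.
Target posterior odds = 0.9/0.1 = 9.
Require 3.6ⁿ ≥ 9 ÷ (9/991) = 991.
3.6⁵ = 604.66176 falls short of 991 but 3.6⁶ = 34012224/15625 reaches it, so n = 6.

6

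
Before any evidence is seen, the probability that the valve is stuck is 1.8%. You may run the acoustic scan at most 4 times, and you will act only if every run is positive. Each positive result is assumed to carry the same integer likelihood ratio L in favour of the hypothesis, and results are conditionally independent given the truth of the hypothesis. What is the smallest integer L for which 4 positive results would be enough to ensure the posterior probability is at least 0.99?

Prior odds = 0.018/0.982 = 9/491.
Target odds = 0.99/0.01 = 99.
Need L⁴ ≥ 99 ÷ (9/491) = 5401.
8⁴ = 4096 < 5401 ≤ 6561 = 9⁴, so L = 9.

9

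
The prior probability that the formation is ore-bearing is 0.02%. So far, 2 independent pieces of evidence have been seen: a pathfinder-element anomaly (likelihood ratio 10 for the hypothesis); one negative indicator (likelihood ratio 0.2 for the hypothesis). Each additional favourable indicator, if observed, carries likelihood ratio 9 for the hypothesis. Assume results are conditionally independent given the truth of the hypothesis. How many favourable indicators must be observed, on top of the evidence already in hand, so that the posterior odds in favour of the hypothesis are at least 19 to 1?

5

Prior odds = 0.0002/0.9998 = 1/4999.
Combined Bayes factor of the evidence already in hand = 10 × 0.2 = 2.
Odds after that evidence = (1/4999) × 2 = 2/4999.
Target odds = 19.
Need 9ⁿ ≥ 19 ÷ (2/4999) = 47490.5.
9⁴ = 6561 falls short of 47490.5 but 9⁵ = 59049 reaches it, so n = 5.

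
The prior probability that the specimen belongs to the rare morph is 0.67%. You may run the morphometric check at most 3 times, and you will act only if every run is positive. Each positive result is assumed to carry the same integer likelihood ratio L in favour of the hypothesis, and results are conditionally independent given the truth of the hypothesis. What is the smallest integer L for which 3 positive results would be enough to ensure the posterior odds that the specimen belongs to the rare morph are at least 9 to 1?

12

Prior odds = 0.0067/0.9933 = 67/9933.
Target odds = 9.
Need L³ ≥ 9 ÷ (67/9933) = 89397/67.
11³ = 1331 < 89397/67 ≤ 1728 = 12³, so L = 12.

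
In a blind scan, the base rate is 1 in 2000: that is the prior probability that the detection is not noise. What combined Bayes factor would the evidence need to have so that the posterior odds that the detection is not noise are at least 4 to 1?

7996

Prior odds = 0.0005/0.9995 = 1/1999.
Target odds = 4.
Required Bayes factor = 4 ÷ (1/1999) = 7996.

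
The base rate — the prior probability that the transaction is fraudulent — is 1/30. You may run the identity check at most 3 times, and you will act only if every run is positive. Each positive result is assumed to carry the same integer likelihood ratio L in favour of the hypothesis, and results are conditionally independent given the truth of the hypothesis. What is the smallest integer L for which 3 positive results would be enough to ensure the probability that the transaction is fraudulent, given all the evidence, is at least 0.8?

5

Prior odds = (1/30)/(29/30) = 1/29.
Target odds = 0.8/0.2 = 4.
Need L³ ≥ 4 ÷ (1/29) = 116.
4³ = 64 < 116 ≤ 125 = 5³, so L = 5.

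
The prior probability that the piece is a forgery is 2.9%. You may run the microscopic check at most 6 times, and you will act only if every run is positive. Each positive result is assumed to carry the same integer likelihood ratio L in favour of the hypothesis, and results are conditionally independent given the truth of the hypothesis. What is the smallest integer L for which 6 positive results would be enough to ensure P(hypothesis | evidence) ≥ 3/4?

3

Prior odds = 0.029/0.971 = 29/971.
Target odds = 0.75/0.25 = 3.
Need L⁶ ≥ 3 ÷ (29/971) = 2913/29.
2⁶ = 64 < 2913/29 ≤ 729 = 3⁶, so L = 3.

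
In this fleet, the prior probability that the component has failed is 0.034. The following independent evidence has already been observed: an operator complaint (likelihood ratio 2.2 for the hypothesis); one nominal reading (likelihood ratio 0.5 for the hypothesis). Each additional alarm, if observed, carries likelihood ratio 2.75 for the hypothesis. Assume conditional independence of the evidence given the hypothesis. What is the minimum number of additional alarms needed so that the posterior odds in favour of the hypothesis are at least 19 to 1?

7

Prior odds = 0.034/0.966 = 17/483.
Combined Bayes factor of the evidence already in hand = 2.2 × 0.5 = 1.1.
Odds after that evidence = (17/483) × 1.1 = 187/4830.
Target odds = 19.
Need 2.75ⁿ ≥ 19 ÷ (187/4830) = 91770/187.
2.75⁶ = 1771561/4096 falls short of 91770/187 but 2.75⁷ = 19487171/16384 reaches it, so n = 7.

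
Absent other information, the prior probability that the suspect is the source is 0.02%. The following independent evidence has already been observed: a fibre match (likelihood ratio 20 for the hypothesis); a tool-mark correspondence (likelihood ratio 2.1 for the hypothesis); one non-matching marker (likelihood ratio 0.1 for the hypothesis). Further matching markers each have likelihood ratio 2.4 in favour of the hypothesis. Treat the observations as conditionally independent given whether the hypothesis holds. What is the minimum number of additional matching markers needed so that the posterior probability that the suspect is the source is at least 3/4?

10

Prior odds = 0.0002/0.9998 = 1/4999.
Combined Bayes factor of the evidence already in hand = 20 × 2.1 × 0.1 = 4.2.
Odds after that evidence = (1/4999) × 4.2 = 21/24995.
Target odds = 0.75/0.25 = 3.
Need 2.4ⁿ ≥ 3 ÷ (21/24995) = 24995/7.
2.4⁹ ≈2641.81 falls short of 24995/7 but 2.4¹⁰ ≈6340.34 reaches it, so n = 10.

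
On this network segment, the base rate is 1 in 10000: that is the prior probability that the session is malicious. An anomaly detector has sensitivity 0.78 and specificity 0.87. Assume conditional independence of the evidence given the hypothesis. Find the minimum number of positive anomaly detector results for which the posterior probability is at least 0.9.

Prior odds = 0.0001/0.9999 = 1/9999.
False-positive rate = 1 − 0.87 = 0.13; likelihood ratio of a positive = 0.78/0.13 = 6.
Target posterior odds = 0.9/0.1 = 9.
Need (1/9999) × 6ⁿ ≥ 9, i.e. 6ⁿ ≥ 89991.
6⁶ = 46656 falls short of 89991 but 6⁷ = 279936 reaches it, so n = 7.

7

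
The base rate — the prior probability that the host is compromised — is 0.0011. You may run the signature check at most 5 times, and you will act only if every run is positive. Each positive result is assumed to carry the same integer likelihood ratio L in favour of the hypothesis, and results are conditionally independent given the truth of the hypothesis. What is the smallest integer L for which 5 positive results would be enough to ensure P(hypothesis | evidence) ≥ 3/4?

Prior odds = 0.0011/0.9989 = 11/9989.
Target odds = 0.75/0.25 = 3.
Need L⁵ ≥ 3 ÷ (11/9989) = 29967/11.
4⁵ = 1024 < 29967/11 ≤ 3125 = 5⁵, so L = 5.

5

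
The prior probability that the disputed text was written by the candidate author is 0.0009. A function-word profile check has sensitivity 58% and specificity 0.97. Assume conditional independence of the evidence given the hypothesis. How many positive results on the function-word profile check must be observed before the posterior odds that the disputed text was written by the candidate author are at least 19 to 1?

Prior odds = 0.0009/0.9991 = 9/9991.
False-positive rate = 1 − 0.97 = 0.03; likelihood ratio of a positive = 0.58/0.03 = 58/3.
Target odds = 19.
Need (9/9991) × (58/3)ⁿ ≥ 19, i.e. (58/3)ⁿ ≥ 189829/9.
(58/3)³ = 195112/27 falls short of 189829/9 but (58/3)⁴ = 11316496/81 reaches it, so n = 4.

4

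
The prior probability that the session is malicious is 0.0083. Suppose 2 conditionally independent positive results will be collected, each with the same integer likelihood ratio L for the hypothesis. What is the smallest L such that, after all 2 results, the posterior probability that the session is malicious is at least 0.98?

77

Prior odds = 0.0083/0.9917 = 83/9917.
Target odds = 0.98/0.02 = 49.
Need L² ≥ 49 ÷ (83/9917) = 485933/83.
76² = 5776 < 485933/83 ≤ 5929 = 77², so L = 77.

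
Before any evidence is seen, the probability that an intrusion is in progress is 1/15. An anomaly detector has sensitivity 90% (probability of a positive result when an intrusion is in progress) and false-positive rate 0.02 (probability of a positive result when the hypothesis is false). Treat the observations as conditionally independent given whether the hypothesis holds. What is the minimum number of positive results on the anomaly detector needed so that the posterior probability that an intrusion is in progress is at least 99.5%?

3

Prior odds: (1/15) ÷ (14/15) = 1/14.
Likelihood ratio of a positive result = 0.9/0.02 = 45.
Target odds: 0.995 ÷ 0.005 = 199.
Need (1/14) × 45ⁿ ≥ 199, i.e. 45ⁿ ≥ 2786.
45² = 2025 falls short of 2786 but 45³ = 91125 reaches it, so n = 3.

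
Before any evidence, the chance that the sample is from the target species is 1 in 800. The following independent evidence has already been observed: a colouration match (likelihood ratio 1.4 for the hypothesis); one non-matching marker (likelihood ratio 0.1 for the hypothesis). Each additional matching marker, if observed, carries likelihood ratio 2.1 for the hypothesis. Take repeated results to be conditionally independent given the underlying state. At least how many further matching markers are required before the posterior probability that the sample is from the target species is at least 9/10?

Prior odds = 0.00125/0.99875 = 1/799.
Combined Bayes factor of the evidence already in hand = 1.4 × 0.1 = 0.14.
Odds after that evidence = (1/799) × 0.14 = 7/39950.
Target odds = 0.9/0.1 = 9.
Need 2.1ⁿ ≥ 9 ÷ (7/39950) = 359550/7.
2.1¹⁴ ≈32439.2 falls short of 359550/7 but 2.1¹⁵ ≈68122.3 reaches it, so n = 15.

15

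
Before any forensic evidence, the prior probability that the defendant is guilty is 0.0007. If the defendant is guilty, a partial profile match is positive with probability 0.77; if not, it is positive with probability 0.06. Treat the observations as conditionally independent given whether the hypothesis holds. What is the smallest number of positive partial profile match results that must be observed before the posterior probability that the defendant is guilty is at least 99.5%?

5

Prior odds: 0.0007 ÷ 0.9993 = 7/9993.
Likelihood ratio of a positive = 0.77/0.06 = 77/6.
Target odds: 0.995 ÷ 0.005 = 199.
Need (7/9993) × (77/6)ⁿ ≥ 199, i.e. (77/6)ⁿ ≥ 1988607/7.
(77/6)⁴ = 35153041/1296 falls short of 1988607/7 but (77/6)⁵ ≈348095 reaches it, so n = 5.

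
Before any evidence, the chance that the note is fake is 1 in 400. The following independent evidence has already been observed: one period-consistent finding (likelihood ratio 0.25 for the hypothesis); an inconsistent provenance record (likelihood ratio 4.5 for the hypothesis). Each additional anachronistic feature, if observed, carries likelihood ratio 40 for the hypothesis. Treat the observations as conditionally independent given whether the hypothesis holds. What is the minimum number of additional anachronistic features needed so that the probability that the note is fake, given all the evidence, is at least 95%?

Prior odds = 0.0025/0.9975 = 1/399.
Combined Bayes factor of the evidence already in hand = 0.25 × 4.5 = 1.125.
Odds after that evidence = (1/399) × 1.125 = 3/1064.
Target odds = 0.95/0.05 = 19.
Need 40ⁿ ≥ 19 ÷ (3/1064) = 20216/3.
40² = 1600 falls short of 20216/3 but 40³ = 64000 reaches it, so n = 3.

3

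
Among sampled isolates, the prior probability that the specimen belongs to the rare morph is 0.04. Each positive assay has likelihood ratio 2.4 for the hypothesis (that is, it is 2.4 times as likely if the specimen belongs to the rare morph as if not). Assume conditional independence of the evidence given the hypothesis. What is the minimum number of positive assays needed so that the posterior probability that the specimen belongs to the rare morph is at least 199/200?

10

Prior odds = 0.04/0.96 = 1/24.
Likelihood ratio per positive assay = 2.4.
Target posterior odds = 0.995/0.005 = 199.
Require 2.4ⁿ ≥ 199 ÷ (1/24) = 4776.
2.4⁹ ≈2641.81 falls short of 4776 but 2.4¹⁰ ≈6340.34 reaches it, so n = 10.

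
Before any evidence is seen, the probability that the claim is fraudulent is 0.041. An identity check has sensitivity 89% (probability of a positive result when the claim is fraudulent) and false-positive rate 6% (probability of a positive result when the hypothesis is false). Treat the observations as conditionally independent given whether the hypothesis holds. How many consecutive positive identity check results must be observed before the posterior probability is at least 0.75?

Prior odds = 0.041/0.959 = 41/959.
Likelihood ratio of a positive result = 0.89/0.06 = 89/6.
Target odds: 0.75 ÷ 0.25 = 3.
Require (89/6)ⁿ ≥ 3 ÷ (41/959) = 2877/41.
(89/6)¹ = 89/6 falls short of 2877/41 but (89/6)² = 7921/36 reaches it, so n = 2.

2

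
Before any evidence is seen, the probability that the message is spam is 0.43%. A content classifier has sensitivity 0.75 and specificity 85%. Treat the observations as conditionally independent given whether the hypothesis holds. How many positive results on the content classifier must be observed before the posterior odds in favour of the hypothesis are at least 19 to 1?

Prior odds = 0.0043/0.9957 = 43/9957.
False-positive rate = 1 − 0.85 = 0.15; likelihood ratio of a positive = 0.75/0.15 = 5.
Target odds = 19.
Require 5ⁿ ≥ 19 ÷ (43/9957) = 189183/43.
5⁵ = 3125 falls short of 189183/43 but 5⁶ = 15625 reaches it, so n = 6.

6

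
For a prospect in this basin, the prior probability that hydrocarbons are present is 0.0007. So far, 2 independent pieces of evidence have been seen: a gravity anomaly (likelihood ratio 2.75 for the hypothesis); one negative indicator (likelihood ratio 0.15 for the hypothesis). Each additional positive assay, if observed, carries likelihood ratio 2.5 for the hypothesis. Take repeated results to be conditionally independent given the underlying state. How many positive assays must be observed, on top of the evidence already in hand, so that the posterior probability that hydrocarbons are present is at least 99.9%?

Prior odds = 0.0007/0.9993 = 7/9993.
Combined Bayes factor of the evidence already in hand = 2.75 × 0.15 = 0.4125.
Odds after that evidence = (7/9993) × 0.4125 = 77/266480.
Target odds = 0.999/0.001 = 999.
Need 2.5ⁿ ≥ 999 ÷ (77/266480) = 266213520/77.
2.5¹⁶ ≈2.32831e+06 falls short of 266213520/77 but 2.5¹⁷ ≈5.82077e+06 reaches it, so n = 17.

17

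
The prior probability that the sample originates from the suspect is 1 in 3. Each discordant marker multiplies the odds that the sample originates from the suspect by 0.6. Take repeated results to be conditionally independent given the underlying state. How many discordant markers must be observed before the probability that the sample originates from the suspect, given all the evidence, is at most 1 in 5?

2

Prior odds: (1/3) ÷ (2/3) = 0.5.
Likelihood ratio per discordant marker = 0.6.
Target posterior odds = 0.2/0.8 = 0.25.
Need 0.5 × 0.6ⁿ ≤ 0.25, i.e. 0.6ⁿ ≤ 0.5.
0.6¹ = 0.6 is still above 0.5 but 0.6² = 0.36 is at or below it, so n = 2.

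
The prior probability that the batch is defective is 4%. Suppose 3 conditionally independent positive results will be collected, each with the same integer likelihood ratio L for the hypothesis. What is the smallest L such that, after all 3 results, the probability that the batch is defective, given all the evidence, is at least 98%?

11

Prior odds = 0.04/0.96 = 1/24.
Target odds = 0.98/0.02 = 49.
Need L³ ≥ 49 ÷ (1/24) = 1176.
10³ = 1000 < 1176 ≤ 1331 = 11³, so L = 11.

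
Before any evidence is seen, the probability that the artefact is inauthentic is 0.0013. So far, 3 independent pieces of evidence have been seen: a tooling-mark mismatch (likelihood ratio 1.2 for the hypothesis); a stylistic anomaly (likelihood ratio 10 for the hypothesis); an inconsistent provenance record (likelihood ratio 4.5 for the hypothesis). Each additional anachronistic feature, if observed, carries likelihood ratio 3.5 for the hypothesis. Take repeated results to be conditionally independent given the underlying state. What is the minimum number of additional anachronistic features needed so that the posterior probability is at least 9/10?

Prior odds = 0.0013/0.9987 = 13/9987.
Combined Bayes factor of the evidence already in hand = 1.2 × 10 × 4.5 = 54.
Odds after that evidence = (13/9987) × 54 = 234/3329.
Target odds = 0.9/0.1 = 9.
Need 3.5ⁿ ≥ 9 ÷ (234/3329) = 3329/26.
3.5³ = 42.875 falls short of 3329/26 but 3.5⁴ = 150.0625 reaches it, so n = 4.

4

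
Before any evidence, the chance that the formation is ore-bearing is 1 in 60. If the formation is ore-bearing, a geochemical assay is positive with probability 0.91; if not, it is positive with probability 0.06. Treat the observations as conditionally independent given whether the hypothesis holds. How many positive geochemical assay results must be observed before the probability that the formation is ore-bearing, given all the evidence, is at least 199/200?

Prior odds: (1/60) ÷ (59/60) = 1/59.
Likelihood ratio of a positive = 0.91/0.06 = 91/6.
Target posterior odds = 0.995/0.005 = 199.
Need (1/59) × (91/6)ⁿ ≥ 199, i.e. (91/6)ⁿ ≥ 11741.
(91/6)³ = 753571/216 falls short of 11741 but (91/6)⁴ = 68574961/1296 reaches it, so n = 4.

4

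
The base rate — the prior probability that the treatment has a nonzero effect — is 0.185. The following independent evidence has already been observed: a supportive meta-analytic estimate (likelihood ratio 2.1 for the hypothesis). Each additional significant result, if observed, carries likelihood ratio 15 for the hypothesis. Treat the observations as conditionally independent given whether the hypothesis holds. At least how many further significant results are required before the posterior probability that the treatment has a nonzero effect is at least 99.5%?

3

Prior odds = 0.185/0.815 = 37/163.
Bayes factor of the evidence already in hand = 2.1.
Odds after that evidence = (37/163) × 2.1 = 777/1630.
Target odds = 0.995/0.005 = 199.
Need 15ⁿ ≥ 199 ÷ (777/1630) = 324370/777.
15² = 225 falls short of 324370/777 but 15³ = 3375 reaches it, so n = 3.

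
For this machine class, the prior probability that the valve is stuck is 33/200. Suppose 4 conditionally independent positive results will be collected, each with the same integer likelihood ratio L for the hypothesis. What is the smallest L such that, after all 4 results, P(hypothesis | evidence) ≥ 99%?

Prior odds = 0.165/0.835 = 33/167.
Target odds = 0.99/0.01 = 99.
Need L⁴ ≥ 99 ÷ (33/167) = 501.
4⁴ = 256 < 501 ≤ 625 = 5⁴, so L = 5.

5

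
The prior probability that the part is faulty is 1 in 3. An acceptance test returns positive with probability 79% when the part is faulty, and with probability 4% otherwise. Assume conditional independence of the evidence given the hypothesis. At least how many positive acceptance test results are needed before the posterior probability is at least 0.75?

1

Prior odds: (1/3) ÷ (2/3) = 0.5.
Likelihood ratio of a positive result = 0.79/0.04 = 19.75.
Target odds: 0.75 ÷ 0.25 = 3.
Require 19.75ⁿ ≥ 3 ÷ 0.5 = 6.
19.75¹ = 19.75, which meets the required 6; so n = 1.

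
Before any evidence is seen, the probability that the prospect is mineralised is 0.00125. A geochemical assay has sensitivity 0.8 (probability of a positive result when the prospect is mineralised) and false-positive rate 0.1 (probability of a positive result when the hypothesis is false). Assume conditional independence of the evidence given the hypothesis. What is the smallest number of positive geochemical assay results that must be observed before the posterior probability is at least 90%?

5

Prior odds = 0.00125/0.99875 = 1/799.
Likelihood ratio of a positive result = 0.8/0.1 = 8.
Target posterior odds = 0.9/0.1 = 9.
Need (1/799) × 8ⁿ ≥ 9, i.e. 8ⁿ ≥ 7191.
8⁴ = 4096 falls short of 7191 but 8⁵ = 32768 reaches it, so n = 5.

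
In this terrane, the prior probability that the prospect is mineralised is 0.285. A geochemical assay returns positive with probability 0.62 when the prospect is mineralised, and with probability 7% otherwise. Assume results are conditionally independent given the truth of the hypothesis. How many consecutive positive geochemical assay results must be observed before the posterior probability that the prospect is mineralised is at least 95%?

2

Prior odds: 0.285 ÷ 0.715 = 57/143.
Likelihood ratio of a positive result = 0.62/0.07 = 62/7.
Target odds: 0.95 ÷ 0.05 = 19.
Require (62/7)ⁿ ≥ 19 ÷ (57/143) = 143/3.
(62/7)¹ = 62/7 falls short of 143/3 but (62/7)² = 3844/49 reaches it, so n = 2.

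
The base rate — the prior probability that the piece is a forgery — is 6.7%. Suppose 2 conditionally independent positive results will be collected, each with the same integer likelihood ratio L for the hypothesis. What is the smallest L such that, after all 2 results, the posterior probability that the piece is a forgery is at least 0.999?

118

Prior odds = 0.067/0.933 = 67/933.
Target odds = 0.999/0.001 = 999.
Need L² ≥ 999 ÷ (67/933) = 932067/67.
117² = 13689 < 932067/67 ≤ 13924 = 118², so L = 118.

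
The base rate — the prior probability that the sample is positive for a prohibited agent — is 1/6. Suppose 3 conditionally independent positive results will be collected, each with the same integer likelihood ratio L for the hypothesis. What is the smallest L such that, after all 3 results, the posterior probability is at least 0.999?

18

Prior odds = (1/6)/(5/6) = 0.2.
Target odds = 0.999/0.001 = 999.
Need L³ ≥ 999 ÷ 0.2 = 4995.
17³ = 4913 < 4995 ≤ 5832 = 18³, so L = 18.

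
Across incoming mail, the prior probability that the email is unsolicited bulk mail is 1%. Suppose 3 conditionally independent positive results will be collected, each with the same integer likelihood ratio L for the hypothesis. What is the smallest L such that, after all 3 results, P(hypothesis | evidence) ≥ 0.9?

10

Prior odds = 0.01/0.99 = 1/99.
Target odds = 0.9/0.1 = 9.
Need L³ ≥ 9 ÷ (1/99) = 891.
9³ = 729 < 891 ≤ 1000 = 10³, so L = 10.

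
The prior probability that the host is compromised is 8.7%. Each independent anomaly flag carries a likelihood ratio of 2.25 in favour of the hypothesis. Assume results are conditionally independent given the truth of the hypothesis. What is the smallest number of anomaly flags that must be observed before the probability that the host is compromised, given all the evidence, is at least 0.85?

Prior odds = 0.087/0.913 = 87/913.
Likelihood ratio per anomaly flag = 2.25.
Target odds: 0.85 ÷ 0.15 = 17/3.
Require 2.25ⁿ ≥ 17/3 ÷ (87/913) = 15521/261.
2.25⁵ = 59049/1024 falls short of 15521/261 but 2.25⁶ = 531441/4096 reaches it, so n = 6.

6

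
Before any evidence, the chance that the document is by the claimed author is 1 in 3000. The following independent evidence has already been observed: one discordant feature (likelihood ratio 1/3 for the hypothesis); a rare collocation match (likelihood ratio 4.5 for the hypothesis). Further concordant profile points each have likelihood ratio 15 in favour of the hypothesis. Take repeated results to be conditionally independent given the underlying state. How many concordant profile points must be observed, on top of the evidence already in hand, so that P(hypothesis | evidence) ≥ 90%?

Prior odds = (1/3000)/(2999/3000) = 1/2999.
Combined Bayes factor of the evidence already in hand = (1/3) × 4.5 = 1.5.
Odds after that evidence = (1/2999) × 1.5 = 3/5998.
Target odds = 0.9/0.1 = 9.
Need 15ⁿ ≥ 9 ÷ (3/5998) = 17994.
15³ = 3375 falls short of 17994 but 15⁴ = 50625 reaches it, so n = 4.

4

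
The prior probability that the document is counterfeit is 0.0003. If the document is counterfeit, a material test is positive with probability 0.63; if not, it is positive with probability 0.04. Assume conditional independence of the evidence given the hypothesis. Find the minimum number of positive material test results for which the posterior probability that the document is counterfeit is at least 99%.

Prior odds: 0.0003 ÷ 0.9997 = 3/9997.
Likelihood ratio of a positive = 0.63/0.04 = 15.75.
Target posterior odds = 0.99/0.01 = 99.
Need (3/9997) × 15.75ⁿ ≥ 99, i.e. 15.75ⁿ ≥ 329901.
15.75⁴ = 15752961/256 falls short of 329901 but 15.75⁵ = 992436543/1024 reaches it, so n = 5.

5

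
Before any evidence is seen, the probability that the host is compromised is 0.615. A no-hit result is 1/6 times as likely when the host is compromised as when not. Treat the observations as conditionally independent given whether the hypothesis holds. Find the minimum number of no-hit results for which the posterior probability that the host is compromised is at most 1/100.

3

Prior odds: 0.615 ÷ 0.385 = 123/77.
Likelihood ratio per no-hit result = 1/6.
Target odds: 0.01 ÷ 0.99 = 1/99.
Require (1/6)ⁿ ≤ 1/99 ÷ (123/77) = 7/1107.
(1/6)² = 1/36 is still above 7/1107 but (1/6)³ = 1/216 is at or below it, so n = 3.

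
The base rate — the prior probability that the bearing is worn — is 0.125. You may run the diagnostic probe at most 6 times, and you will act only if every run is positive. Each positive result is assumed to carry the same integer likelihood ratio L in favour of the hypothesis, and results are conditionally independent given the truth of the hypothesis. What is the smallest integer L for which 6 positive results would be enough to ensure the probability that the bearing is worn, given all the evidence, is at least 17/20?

2

Prior odds = 0.125/0.875 = 1/7.
Target odds = 0.85/0.15 = 17/3.
Need L⁶ ≥ 17/3 ÷ (1/7) = 119/3.
1⁶ = 1 < 119/3 ≤ 64 = 2⁶, so L = 2.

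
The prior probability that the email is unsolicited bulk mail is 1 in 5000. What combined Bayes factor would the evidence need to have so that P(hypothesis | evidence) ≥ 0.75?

14997

Prior odds = 0.0002/0.9998 = 1/4999.
Target odds = 0.75/0.25 = 3.
Required Bayes factor = 3 ÷ (1/4999) = 14997.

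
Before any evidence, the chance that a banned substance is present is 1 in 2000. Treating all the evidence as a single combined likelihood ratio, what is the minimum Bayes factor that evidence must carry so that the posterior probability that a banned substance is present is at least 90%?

17991

Prior odds = 0.0005/0.9995 = 1/1999.
Target odds = 0.9/0.1 = 9.
Required Bayes factor = 9 ÷ (1/1999) = 17991.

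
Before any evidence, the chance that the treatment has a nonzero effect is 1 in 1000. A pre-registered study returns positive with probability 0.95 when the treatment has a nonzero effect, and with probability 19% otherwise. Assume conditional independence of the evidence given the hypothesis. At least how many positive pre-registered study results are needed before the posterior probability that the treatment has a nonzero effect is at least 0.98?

7

Prior odds = 0.001/0.999 = 1/999.
Likelihood ratio of a positive result = 0.95/0.19 = 5.
Target posterior odds = 0.98/0.02 = 49.
Need (1/999) × 5ⁿ ≥ 49, i.e. 5ⁿ ≥ 48951.
5⁶ = 15625 falls short of 48951 but 5⁷ = 78125 reaches it, so n = 7.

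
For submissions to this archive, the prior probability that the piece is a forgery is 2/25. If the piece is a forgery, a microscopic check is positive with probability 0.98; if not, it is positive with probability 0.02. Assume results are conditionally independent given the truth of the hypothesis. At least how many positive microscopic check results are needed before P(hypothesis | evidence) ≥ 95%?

Prior odds: 0.08 ÷ 0.92 = 2/23.
Likelihood ratio of a positive = 0.98/0.02 = 49.
Target posterior odds = 0.95/0.05 = 19.
Require 49ⁿ ≥ 19 ÷ (2/23) = 218.5.
49¹ = 49 falls short of 218.5 but 49² = 2401 reaches it, so n = 2.

2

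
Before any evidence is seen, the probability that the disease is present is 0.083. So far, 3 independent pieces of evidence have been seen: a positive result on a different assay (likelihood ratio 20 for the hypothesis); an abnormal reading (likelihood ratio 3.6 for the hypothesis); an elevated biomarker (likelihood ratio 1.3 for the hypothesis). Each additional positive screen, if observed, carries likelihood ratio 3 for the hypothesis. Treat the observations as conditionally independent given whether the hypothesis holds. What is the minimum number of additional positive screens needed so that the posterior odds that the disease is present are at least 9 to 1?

Prior odds = 0.083/0.917 = 83/917.
Combined Bayes factor of the evidence already in hand = 20 × 3.6 × 1.3 = 93.6.
Odds after that evidence = (83/917) × 93.6 = 38844/4585.
Target odds = 9.
Need 3ⁿ ≥ 9 ÷ (38844/4585) = 4585/4316.
3¹ = 3, which meets the required 4585/4316; so n = 1.

1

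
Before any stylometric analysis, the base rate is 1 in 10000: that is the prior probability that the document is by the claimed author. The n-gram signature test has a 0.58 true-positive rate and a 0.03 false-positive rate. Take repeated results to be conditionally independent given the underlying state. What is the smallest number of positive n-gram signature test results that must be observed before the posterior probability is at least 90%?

Prior odds: 0.0001 ÷ 0.9999 = 1/9999.
Likelihood ratio of a positive result = 0.58/0.03 = 58/3.
Target posterior odds = 0.9/0.1 = 9.
Need (1/9999) × (58/3)ⁿ ≥ 9, i.e. (58/3)ⁿ ≥ 89991.
(58/3)³ = 195112/27 falls short of 89991 but (58/3)⁴ = 11316496/81 reaches it, so n = 4.

4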